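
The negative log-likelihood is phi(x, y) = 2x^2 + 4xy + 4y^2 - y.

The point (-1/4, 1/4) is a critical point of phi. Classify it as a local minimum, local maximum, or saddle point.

The Hessian of phi is constant: H = [[4, 4], [4, 8]].
det(H) = 4·8 − 4² = 16.
det(H) > 0 and tr(H) = 12 > 0, so H is positive definite and the point is a local minimum.

local minimum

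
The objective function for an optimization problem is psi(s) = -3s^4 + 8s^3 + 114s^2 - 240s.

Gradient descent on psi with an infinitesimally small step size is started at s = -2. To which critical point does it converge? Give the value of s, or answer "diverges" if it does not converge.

1

psi'(s) = -12(s - 5)(s - 1)(s + 4), so psi'(-2) = -504.
Gradient descent moves in the -psi' direction, i.e. s is increasing.
The nearest critical point in that direction is s = 1, where psi'' = 240 > 0 (a local minimum). The iterate converges there.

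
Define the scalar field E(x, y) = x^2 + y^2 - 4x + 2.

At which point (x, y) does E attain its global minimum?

E(x,y) separates as P(x) + Q(y) + 2, so its minimum is min P + min Q + 2.
P'(x) = 2x - 4 vanishes at x ∈ {2}; Q'(y) = 2y vanishes at y ∈ {0}.
Local minima of P (where P''>0): P(2)=-4. Local minima of Q: Q(0)=0.
So the global minimum of E is P(2) + Q(0) + 2 = -4 + 0 + 2 = -2, attained at (2, 0).

(2, 0)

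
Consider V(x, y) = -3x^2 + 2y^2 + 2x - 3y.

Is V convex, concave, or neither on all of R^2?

V is quadratic, so its Hessian is the constant matrix H = [[-6, 0], [0, 4]].
det(H) = -24, tr(H) = -2.
det(H) < 0, so H is indefinite: neither convex nor concave.

neither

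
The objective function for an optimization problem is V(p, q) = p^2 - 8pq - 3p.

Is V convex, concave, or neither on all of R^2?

V is quadratic, so its Hessian is the constant matrix H = [[2, -8], [-8, 0]].
det(H) = -64, tr(H) = 2.
det(H) < 0, so H is indefinite: neither convex nor concave.

neither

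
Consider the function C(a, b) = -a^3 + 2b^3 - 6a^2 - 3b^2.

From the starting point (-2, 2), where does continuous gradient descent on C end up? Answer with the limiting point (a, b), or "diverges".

C is separable, so gradient descent decouples: a follows -∂C/∂a, b follows -∂C/∂b.
∂C/∂a = -3a(a + 4); at a=-2 this is 12, so a decreases.
∂C/∂b = 6b(b - 1); at b=2 this is 12, so b decreases.
a converges to its nearest critical value -4 (a local min of the a-part); b converges to 1. The iterate converges to (-4, 1).

(-4, 1)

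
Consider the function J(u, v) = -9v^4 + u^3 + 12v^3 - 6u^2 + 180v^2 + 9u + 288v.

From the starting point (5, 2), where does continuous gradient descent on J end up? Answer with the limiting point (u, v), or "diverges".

J is separable, so gradient descent decouples: u follows -∂J/∂u, v follows -∂J/∂v.
∂J/∂u = 3(u - 3)(u - 1); at u=5 this is 24, so u decreases.
∂J/∂v = -36(v - 4)(v + 1)(v + 2); at v=2 this is 864, so v decreases.
u converges to its nearest critical value 3 (a local min of the u-part); v converges to -1. The iterate converges to (3, -1).

(3, -1)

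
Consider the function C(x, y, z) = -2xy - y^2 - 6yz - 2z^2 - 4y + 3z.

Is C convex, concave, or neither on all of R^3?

neither

C is quadratic, so its Hessian is the constant matrix H = [[0, -2, 0], [-2, -2, -6], [0, -6, -4]].
Leading principal minors: 0, -4, 16.
Neither pattern holds ⇒ H is indefinite ⇒ neither convex nor concave.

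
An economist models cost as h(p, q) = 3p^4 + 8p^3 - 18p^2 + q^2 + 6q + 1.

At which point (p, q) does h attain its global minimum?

(-3, -3)

h(p,q) separates as A(p) + B(q) + 1, so its minimum is min A + min B + 1.
A'(p) = 12p(p - 1)(p + 3) vanishes at p ∈ {-3, 0, 1}; B'(q) = 2q + 6 vanishes at q ∈ {-3}.
Local minima of A (where A''>0): A(-3)=-135, A(1)=-7. Local minima of B: B(-3)=-9.
So the global minimum of h is A(-3) + B(-3) + 1 = -135 − 9 + 1 = -143, attained at (-3, -3).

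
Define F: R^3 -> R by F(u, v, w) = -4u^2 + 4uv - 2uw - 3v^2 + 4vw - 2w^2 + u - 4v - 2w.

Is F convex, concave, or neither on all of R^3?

F is quadratic, so its Hessian is the constant matrix H = [[-8, 4, -2], [4, -6, 4], [-2, 4, -4]].
Leading principal minors: -8, 32, -40.
Signs alternate −, +, − ⇒ H ≺ 0 ⇒ concave.

concave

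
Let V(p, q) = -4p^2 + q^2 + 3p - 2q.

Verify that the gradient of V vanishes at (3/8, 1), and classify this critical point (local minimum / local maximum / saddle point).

saddle point

∇V = (-8p + 3, 2q - 2); substituting (3/8, 1) gives ∇V = (0, 0), so (3/8, 1) is indeed a critical point.
The Hessian of V is constant: H = [[-8, 0], [0, 2]].
det(H) = (-8)·2 − 0² = -16.
Since det(H) < 0, H is indefinite and the critical point is a saddle point.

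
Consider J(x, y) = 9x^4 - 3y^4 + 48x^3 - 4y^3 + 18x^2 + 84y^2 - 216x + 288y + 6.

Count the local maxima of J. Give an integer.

2

J separates as a function of x plus a function of y, so ∇J=0 decouples.
∂J/∂x = 36(x - 1)(x + 2)(x + 3) = 0 at x ∈ {-3, -2, 1}; ∂J/∂y = -12(y - 4)(y + 2)(y + 3) = 0 at y ∈ {-3, -2, 4}.
The Hessian is diagonal: diag(J_xx, J_yy). Second derivatives: J_xx(-3)=144, J_xx(-2)=-108, J_xx(1)=432; J_yy(-3)=-84, J_yy(-2)=72, J_yy(4)=-504.
Local maxima occur where both diagonal entries negative: (-2, -3), (-2, 4). Count: 2.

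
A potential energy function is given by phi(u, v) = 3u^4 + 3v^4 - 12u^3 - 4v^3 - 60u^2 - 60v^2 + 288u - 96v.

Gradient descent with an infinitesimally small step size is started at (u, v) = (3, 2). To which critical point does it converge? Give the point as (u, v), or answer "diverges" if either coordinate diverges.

phi is separable, so gradient descent decouples: u follows -∂phi/∂u, v follows -∂phi/∂v.
∂phi/∂u = 12(u - 4)(u - 2)(u + 3); at u=3 this is -72, so u increases.
∂phi/∂v = 12(v - 4)(v + 1)(v + 2); at v=2 this is -288, so v increases.
u converges to its nearest critical value 4 (a local min of the u-part); v converges to 4. The iterate converges to (4, 4).

(4, 4)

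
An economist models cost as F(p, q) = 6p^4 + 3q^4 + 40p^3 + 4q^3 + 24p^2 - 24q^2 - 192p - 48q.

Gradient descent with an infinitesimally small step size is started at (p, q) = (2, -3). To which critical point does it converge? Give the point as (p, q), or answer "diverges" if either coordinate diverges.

F is separable, so gradient descent decouples: p follows -∂F/∂p, q follows -∂F/∂q.
∂F/∂p = 24(p - 1)(p + 2)(p + 4); at p=2 this is 576, so p decreases.
∂F/∂q = 12(q - 2)(q + 1)(q + 2); at q=-3 this is -120, so q increases.
p converges to its nearest critical value 1 (a local min of the p-part); q converges to -2. The iterate converges to (1, -2).

(1, -2)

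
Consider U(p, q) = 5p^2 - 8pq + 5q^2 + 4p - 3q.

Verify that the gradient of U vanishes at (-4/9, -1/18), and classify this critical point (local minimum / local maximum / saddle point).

local minimum

∇U = (10p - 8q + 4, -8p + 10q - 3); substituting (-4/9, -1/18) gives ∇U = (0, 0), so (-4/9, -1/18) is indeed a critical point.
The Hessian of U is constant: H = [[10, -8], [-8, 10]].
det(H) = 10·10 − (-8)² = 36.
det(H) > 0 and tr(H) = 20 > 0, so H is positive definite and the point is a local minimum.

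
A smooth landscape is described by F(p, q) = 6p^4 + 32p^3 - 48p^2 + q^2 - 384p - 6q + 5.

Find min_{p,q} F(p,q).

F(p,q) separates as A(p) + B(q) + 5, so its minimum is min A + min B + 5.
A'(p) = 24(p - 2)(p + 2)(p + 4) vanishes at p ∈ {-4, -2, 2}; B'(q) = 2q - 6 vanishes at q ∈ {3}.
Local minima of A (where A''>0): A(-4)=256, A(2)=-608. Local minima of B: B(3)=-9.
So the global minimum of F is A(2) + B(3) + 5 = -608 − 9 + 5 = -612, attained at (2, 3).

-612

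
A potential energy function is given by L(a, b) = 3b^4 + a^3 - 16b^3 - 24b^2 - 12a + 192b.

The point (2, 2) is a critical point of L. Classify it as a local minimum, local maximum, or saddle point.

saddle point

The mixed partial ∂²L/∂a∂b is 0, so the Hessian at any point is diag(L_aa, L_bb) = diag(6a, 12(3b^2 - 8b - 4)).
At (2, 2): H = diag(12, -96).
The eigenvalues have opposite signs, so H is indefinite: a saddle point.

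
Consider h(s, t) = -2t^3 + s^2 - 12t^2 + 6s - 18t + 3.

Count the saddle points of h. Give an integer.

h separates as a function of s plus a function of t, so ∇h=0 decouples.
∂h/∂s = 2(s + 3) = 0 at s ∈ {-3}; ∂h/∂t = -6(t + 1)(t + 3) = 0 at t ∈ {-3, -1}.
The Hessian is diagonal: diag(h_ss, h_tt). Second derivatives: h_ss(-3)=2; h_tt(-3)=12, h_tt(-1)=-12.
Saddle points occur where the two diagonal entries have opposite signs: (-3, -1). Count: 1.

1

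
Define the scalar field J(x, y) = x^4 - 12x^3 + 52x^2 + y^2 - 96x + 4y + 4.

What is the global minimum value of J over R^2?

-64

J(x,y) separates as P(x) + Q(y) + 4, so its minimum is min P + min Q + 4.
P'(x) = 4(x - 4)(x - 3)(x - 2) vanishes at x ∈ {2, 3, 4}; Q'(y) = 2y + 4 vanishes at y ∈ {-2}.
Local minima of P (where P''>0): P(2)=-64, P(4)=-64. Local minima of Q: Q(-2)=-4.
So the global minimum of J is P(2) + Q(-2) + 4 = -64 − 4 + 4 = -64, attained at (2, -2).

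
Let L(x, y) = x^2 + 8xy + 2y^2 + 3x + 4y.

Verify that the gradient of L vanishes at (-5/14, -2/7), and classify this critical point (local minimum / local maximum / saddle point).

∇L = (2x + 8y + 3, 8x + 4y + 4); substituting (-5/14, -2/7) gives ∇L = (0, 0), so (-5/14, -2/7) is indeed a critical point.
The Hessian of L is constant: H = [[2, 8], [8, 4]].
det(H) = 2·4 − 8² = -56.
Since det(H) < 0, H is indefinite and the critical point is a saddle point.

saddle point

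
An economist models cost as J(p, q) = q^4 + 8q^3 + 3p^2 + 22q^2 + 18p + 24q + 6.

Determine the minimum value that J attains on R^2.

J(p,q) separates as A(p) + B(q) + 6, so its minimum is min A + min B + 6.
A'(p) = 6p + 18 vanishes at p ∈ {-3}; B'(q) = 4(q + 1)(q + 2)(q + 3) vanishes at q ∈ {-3, -2, -1}.
Local minima of A (where A''>0): A(-3)=-27. Local minima of B: B(-3)=-9, B(-1)=-9.
So the global minimum of J is A(-3) + B(-3) + 6 = -27 − 9 + 6 = -30, attained at (-3, -3).

-30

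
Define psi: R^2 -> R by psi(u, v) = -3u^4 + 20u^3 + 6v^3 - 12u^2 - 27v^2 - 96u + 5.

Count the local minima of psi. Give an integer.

psi separates as a function of u plus a function of v, so ∇psi=0 decouples.
∂psi/∂u = -12(u - 4)(u - 2)(u + 1) = 0 at u ∈ {-1, 2, 4}; ∂psi/∂v = 18v(v - 3) = 0 at v ∈ {0, 3}.
The Hessian is diagonal: diag(psi_uu, psi_vv). Second derivatives: psi_uu(-1)=-180, psi_uu(2)=72, psi_uu(4)=-120; psi_vv(0)=-54, psi_vv(3)=54.
Local minima occur where both diagonal entries positive: (2, 3). Count: 1.

1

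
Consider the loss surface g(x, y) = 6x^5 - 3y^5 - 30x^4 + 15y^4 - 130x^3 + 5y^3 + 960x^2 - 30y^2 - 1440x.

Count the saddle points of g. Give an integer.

g separates as a function of x plus a function of y, so ∇g=0 decouples.
∂g/∂x = 30(x - 4)(x - 3)(x - 1)(x + 4) = 0 at x ∈ {-4, 1, 3, 4}; ∂g/∂y = -15y(y - 4)(y - 1)(y + 1) = 0 at y ∈ {-1, 0, 1, 4}.
The Hessian is diagonal: diag(g_xx, g_yy). Second derivatives: g_xx(-4)=-8400, g_xx(1)=900, g_xx(3)=-420, g_xx(4)=720; g_yy(-1)=150, g_yy(0)=-60, g_yy(1)=90, g_yy(4)=-900.
Saddle points occur where the two diagonal entries have opposite signs: (-4, -1), (-4, 1), (1, 0), (1, 4), (3, -1), (3, 1), (4, 0), (4, 4). Count: 8.

8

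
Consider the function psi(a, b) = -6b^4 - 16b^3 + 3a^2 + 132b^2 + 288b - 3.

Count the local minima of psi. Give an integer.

1

psi separates as a function of a plus a function of b, so ∇psi=0 decouples.
∂psi/∂a = 6a = 0 at a ∈ {0}; ∂psi/∂b = -24(b - 3)(b + 1)(b + 4) = 0 at b ∈ {-4, -1, 3}.
The Hessian is diagonal: diag(psi_aa, psi_bb). Second derivatives: psi_aa(0)=6; psi_bb(-4)=-504, psi_bb(-1)=288, psi_bb(3)=-672.
Local minima occur where both diagonal entries positive: (0, -1). Count: 1.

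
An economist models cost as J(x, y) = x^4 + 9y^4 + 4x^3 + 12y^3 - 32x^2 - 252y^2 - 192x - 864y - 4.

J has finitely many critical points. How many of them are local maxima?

1

J separates as a function of x plus a function of y, so ∇J=0 decouples.
∂J/∂x = 4(x - 4)(x + 3)(x + 4) = 0 at x ∈ {-4, -3, 4}; ∂J/∂y = 36(y - 4)(y + 2)(y + 3) = 0 at y ∈ {-3, -2, 4}.
The Hessian is diagonal: diag(J_xx, J_yy). Second derivatives: J_xx(-4)=32, J_xx(-3)=-28, J_xx(4)=224; J_yy(-3)=252, J_yy(-2)=-216, J_yy(4)=1512.
Local maxima occur where both diagonal entries negative: (-3, -2). Count: 1.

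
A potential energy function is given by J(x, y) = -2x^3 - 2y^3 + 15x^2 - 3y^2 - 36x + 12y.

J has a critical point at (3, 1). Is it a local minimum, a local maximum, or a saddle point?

local maximum

The mixed partial ∂²J/∂x∂y is 0, so the Hessian at any point is diag(J_xx, J_yy) = diag(6(-2x + 5), -6(2y + 1)).
At (3, 1): H = diag(-6, -18).
Both eigenvalues are negative, so H is negative definite: a local maximum.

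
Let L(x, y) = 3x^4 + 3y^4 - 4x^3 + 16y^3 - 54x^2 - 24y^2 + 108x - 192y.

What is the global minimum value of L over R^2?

L(x,y) separates as P(x) + Q(y), so its minimum is min P + min Q.
P'(x) = 12(x - 3)(x - 1)(x + 3) vanishes at x ∈ {-3, 1, 3}; Q'(y) = 12(y - 2)(y + 2)(y + 4) vanishes at y ∈ {-4, -2, 2}.
Local minima of P (where P''>0): P(-3)=-459, P(3)=-27. Local minima of Q: Q(-4)=128, Q(2)=-304.
So the global minimum of L is P(-3) + Q(2) = -459 − 304 = -763, attained at (-3, 2).

-763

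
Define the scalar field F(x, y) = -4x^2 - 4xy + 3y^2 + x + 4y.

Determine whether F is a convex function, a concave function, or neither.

neither

F is quadratic, so its Hessian is the constant matrix H = [[-8, -4], [-4, 6]].
det(H) = -64, tr(H) = -2.
det(H) < 0, so H is indefinite: neither convex nor concave.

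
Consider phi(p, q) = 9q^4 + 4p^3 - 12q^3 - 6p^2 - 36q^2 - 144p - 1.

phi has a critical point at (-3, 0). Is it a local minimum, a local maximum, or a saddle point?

local maximum

The mixed partial ∂²phi/∂p∂q is 0, so the Hessian at any point is diag(phi_pp, phi_qq) = diag(12(2p - 1), 36(3q^2 - 2q - 2)).
At (-3, 0): H = diag(-84, -72).
Both eigenvalues are negative, so H is negative definite: a local maximum.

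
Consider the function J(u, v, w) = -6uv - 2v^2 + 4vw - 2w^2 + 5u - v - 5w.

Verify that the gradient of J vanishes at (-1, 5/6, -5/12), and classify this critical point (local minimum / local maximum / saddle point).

∇J = (-6v + 5, -6u - 4v + 4w - 1, 4v - 4w - 5); substituting (-1, 5/6, -5/12) gives ∇J = (0, 0, 0), so (-1, 5/6, -5/12) is indeed a critical point.
The Hessian is constant: H = [[0, -6, 0], [-6, -4, 4], [0, 4, -4]].
Leading principal minors: Δ₁ = 0, Δ₂ = -36, Δ₃ = 144.
The minors fit neither the all-positive nor the alternating-sign pattern, so H is indefinite: a saddle point.

saddle point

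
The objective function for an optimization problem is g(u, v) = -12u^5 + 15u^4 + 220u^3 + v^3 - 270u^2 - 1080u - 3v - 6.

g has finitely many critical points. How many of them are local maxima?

2

g separates as a function of u plus a function of v, so ∇g=0 decouples.
∂g/∂u = -60(u - 3)(u - 2)(u + 1)(u + 3) = 0 at u ∈ {-3, -1, 2, 3}; ∂g/∂v = 3(v - 1)(v + 1) = 0 at v ∈ {-1, 1}.
The Hessian is diagonal: diag(g_uu, g_vv). Second derivatives: g_uu(-3)=3600, g_uu(-1)=-1440, g_uu(2)=900, g_uu(3)=-1440; g_vv(-1)=-6, g_vv(1)=6.
Local maxima occur where both diagonal entries negative: (-1, -1), (3, -1). Count: 2.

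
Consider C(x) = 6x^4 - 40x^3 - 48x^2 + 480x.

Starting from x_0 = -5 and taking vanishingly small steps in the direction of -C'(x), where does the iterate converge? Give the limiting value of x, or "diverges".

C'(x) = 24(x - 5)(x - 2)(x + 2), so C'(-5) = -5040.
Gradient descent moves in the -C' direction, i.e. x is increasing.
The nearest critical point in that direction is x = -2, where C'' = 672 > 0 (a local minimum). The iterate converges there.

-2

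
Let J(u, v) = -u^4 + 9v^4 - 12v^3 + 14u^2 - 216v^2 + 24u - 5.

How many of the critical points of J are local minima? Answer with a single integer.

J separates as a function of u plus a function of v, so ∇J=0 decouples.
∂J/∂u = -4(u - 3)(u + 1)(u + 2) = 0 at u ∈ {-2, -1, 3}; ∂J/∂v = 36v(v - 4)(v + 3) = 0 at v ∈ {-3, 0, 4}.
The Hessian is diagonal: diag(J_uu, J_vv). Second derivatives: J_uu(-2)=-20, J_uu(-1)=16, J_uu(3)=-80; J_vv(-3)=756, J_vv(0)=-432, J_vv(4)=1008.
Local minima occur where both diagonal entries positive: (-1, -3), (-1, 4). Count: 2.

2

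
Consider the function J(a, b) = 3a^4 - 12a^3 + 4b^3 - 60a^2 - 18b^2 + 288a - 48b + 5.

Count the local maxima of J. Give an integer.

1

J separates as a function of a plus a function of b, so ∇J=0 decouples.
∂J/∂a = 12(a - 4)(a - 2)(a + 3) = 0 at a ∈ {-3, 2, 4}; ∂J/∂b = 12(b - 4)(b + 1) = 0 at b ∈ {-1, 4}.
The Hessian is diagonal: diag(J_aa, J_bb). Second derivatives: J_aa(-3)=420, J_aa(2)=-120, J_aa(4)=168; J_bb(-1)=-60, J_bb(4)=60.
Local maxima occur where both diagonal entries negative: (2, -1). Count: 1.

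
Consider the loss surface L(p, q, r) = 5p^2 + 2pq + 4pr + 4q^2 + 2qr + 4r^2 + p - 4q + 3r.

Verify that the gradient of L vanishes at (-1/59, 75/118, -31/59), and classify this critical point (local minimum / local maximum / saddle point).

∇L = (10p + 2q + 4r + 1, 2p + 8q + 2r - 4, 4p + 2q + 8r + 3); substituting (-1/59, 75/118, -31/59) gives ∇L = (0, 0, 0), so (-1/59, 75/118, -31/59) is indeed a critical point.
The Hessian is constant: H = [[10, 2, 4], [2, 8, 2], [4, 2, 8]].
Leading principal minors: Δ₁ = 10, Δ₂ = 76, Δ₃ = 472.
All leading minors are positive, so H is positive definite: a local minimum.

local minimum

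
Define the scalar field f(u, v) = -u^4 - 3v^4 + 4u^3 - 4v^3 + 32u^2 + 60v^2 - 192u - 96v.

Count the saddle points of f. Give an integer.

f separates as a function of u plus a function of v, so ∇f=0 decouples.
∂f/∂u = -4(u - 4)(u - 3)(u + 4) = 0 at u ∈ {-4, 3, 4}; ∂f/∂v = -12(v - 2)(v - 1)(v + 4) = 0 at v ∈ {-4, 1, 2}.
The Hessian is diagonal: diag(f_uu, f_vv). Second derivatives: f_uu(-4)=-224, f_uu(3)=28, f_uu(4)=-32; f_vv(-4)=-360, f_vv(1)=60, f_vv(2)=-72.
Saddle points occur where the two diagonal entries have opposite signs: (-4, 1), (3, -4), (3, 2), (4, 1). Count: 4.

4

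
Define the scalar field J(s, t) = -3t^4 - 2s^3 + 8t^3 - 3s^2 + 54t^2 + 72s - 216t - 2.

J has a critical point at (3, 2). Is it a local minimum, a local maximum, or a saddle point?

saddle point

The mixed partial ∂²J/∂s∂t is 0, so the Hessian at any point is diag(J_ss, J_tt) = diag(-6(2s + 1), 12(-3t^2 + 4t + 9)).
At (3, 2): H = diag(-42, 60).
The eigenvalues have opposite signs, so H is indefinite: a saddle point.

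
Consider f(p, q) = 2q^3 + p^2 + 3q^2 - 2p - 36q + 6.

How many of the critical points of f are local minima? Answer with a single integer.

f separates as a function of p plus a function of q, so ∇f=0 decouples.
∂f/∂p = 2(p - 1) = 0 at p ∈ {1}; ∂f/∂q = 6(q - 2)(q + 3) = 0 at q ∈ {-3, 2}.
The Hessian is diagonal: diag(f_pp, f_qq). Second derivatives: f_pp(1)=2; f_qq(-3)=-30, f_qq(2)=30.
Local minima occur where both diagonal entries positive: (1, 2). Count: 1.

1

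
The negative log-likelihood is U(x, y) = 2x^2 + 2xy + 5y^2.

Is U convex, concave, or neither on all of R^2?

U is quadratic, so its Hessian is the constant matrix H = [[4, 2], [2, 10]].
det(H) = 36, tr(H) = 14.
det(H) > 0 and tr(H) > 0, so H is positive definite everywhere: convex.

convex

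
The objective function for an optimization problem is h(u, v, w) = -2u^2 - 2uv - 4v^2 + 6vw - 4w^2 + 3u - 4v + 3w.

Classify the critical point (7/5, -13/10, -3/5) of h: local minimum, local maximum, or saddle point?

local maximum

The Hessian is constant: H = [[-4, -2, 0], [-2, -8, 6], [0, 6, -8]].
Leading principal minors: Δ₁ = -4, Δ₂ = 28, Δ₃ = -80.
The minors alternate sign starting negative (−, +, −), so H is negative definite: a local maximum.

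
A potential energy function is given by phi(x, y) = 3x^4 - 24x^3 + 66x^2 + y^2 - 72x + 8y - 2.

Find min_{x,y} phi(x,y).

phi(x,y) separates as P(x) + Q(y) − 2, so its minimum is min P + min Q − 2.
P'(x) = 12(x - 3)(x - 2)(x - 1) vanishes at x ∈ {1, 2, 3}; Q'(y) = 2y + 8 vanishes at y ∈ {-4}.
Local minima of P (where P''>0): P(1)=-27, P(3)=-27. Local minima of Q: Q(-4)=-16.
So the global minimum of phi is P(1) + Q(-4) − 2 = -27 − 16 − 2 = -45, attained at (1, -4).

-45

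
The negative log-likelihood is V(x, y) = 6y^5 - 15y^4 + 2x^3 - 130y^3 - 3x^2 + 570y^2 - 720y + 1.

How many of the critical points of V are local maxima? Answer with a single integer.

V separates as a function of x plus a function of y, so ∇V=0 decouples.
∂V/∂x = 6x(x - 1) = 0 at x ∈ {0, 1}; ∂V/∂y = 30(y - 3)(y - 2)(y - 1)(y + 4) = 0 at y ∈ {-4, 1, 2, 3}.
The Hessian is diagonal: diag(V_xx, V_yy). Second derivatives: V_xx(0)=-6, V_xx(1)=6; V_yy(-4)=-6300, V_yy(1)=300, V_yy(2)=-180, V_yy(3)=420.
Local maxima occur where both diagonal entries negative: (0, -4), (0, 2). Count: 2.

2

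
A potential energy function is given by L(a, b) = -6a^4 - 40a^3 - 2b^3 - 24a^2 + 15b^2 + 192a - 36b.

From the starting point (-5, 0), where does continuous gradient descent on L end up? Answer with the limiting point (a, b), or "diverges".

diverges

L is separable, so gradient descent decouples: a follows -∂L/∂a, b follows -∂L/∂b.
∂L/∂a = -24(a - 1)(a + 2)(a + 4); at a=-5 this is 432, so a decreases.
∂L/∂b = -6(b - 3)(b - 2); at b=0 this is -36, so b increases.
The a-coordinate has no critical point in that direction and runs off to infinity.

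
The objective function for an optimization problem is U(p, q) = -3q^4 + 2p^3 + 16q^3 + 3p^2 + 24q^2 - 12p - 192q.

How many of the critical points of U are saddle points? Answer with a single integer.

3

U separates as a function of p plus a function of q, so ∇U=0 decouples.
∂U/∂p = 6(p - 1)(p + 2) = 0 at p ∈ {-2, 1}; ∂U/∂q = -12(q - 4)(q - 2)(q + 2) = 0 at q ∈ {-2, 2, 4}.
The Hessian is diagonal: diag(U_pp, U_qq). Second derivatives: U_pp(-2)=-18, U_pp(1)=18; U_qq(-2)=-288, U_qq(2)=96, U_qq(4)=-144.
Saddle points occur where the two diagonal entries have opposite signs: (-2, 2), (1, -2), (1, 4). Count: 3.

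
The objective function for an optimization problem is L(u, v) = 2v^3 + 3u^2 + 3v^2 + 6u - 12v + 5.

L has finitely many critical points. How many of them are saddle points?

L separates as a function of u plus a function of v, so ∇L=0 decouples.
∂L/∂u = 6(u + 1) = 0 at u ∈ {-1}; ∂L/∂v = 6(v - 1)(v + 2) = 0 at v ∈ {-2, 1}.
The Hessian is diagonal: diag(L_uu, L_vv). Second derivatives: L_uu(-1)=6; L_vv(-2)=-18, L_vv(1)=18.
Saddle points occur where the two diagonal entries have opposite signs: (-1, -2). Count: 1.

1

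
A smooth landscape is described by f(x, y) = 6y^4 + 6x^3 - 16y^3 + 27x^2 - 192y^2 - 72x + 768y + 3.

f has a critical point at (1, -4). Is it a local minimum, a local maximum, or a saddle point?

local minimum

The mixed partial ∂²f/∂x∂y is 0, so the Hessian at any point is diag(f_xx, f_yy) = diag(18(2x + 3), 24(3y^2 - 4y - 16)).
At (1, -4): H = diag(90, 1152).
Both eigenvalues are positive, so H is positive definite: a local minimum.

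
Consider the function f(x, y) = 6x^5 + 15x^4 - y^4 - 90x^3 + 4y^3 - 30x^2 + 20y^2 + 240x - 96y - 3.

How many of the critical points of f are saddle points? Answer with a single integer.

6

f separates as a function of x plus a function of y, so ∇f=0 decouples.
∂f/∂x = 30(x - 2)(x - 1)(x + 1)(x + 4) = 0 at x ∈ {-4, -1, 1, 2}; ∂f/∂y = -4(y - 4)(y - 2)(y + 3) = 0 at y ∈ {-3, 2, 4}.
The Hessian is diagonal: diag(f_xx, f_yy). Second derivatives: f_xx(-4)=-2700, f_xx(-1)=540, f_xx(1)=-300, f_xx(2)=540; f_yy(-3)=-140, f_yy(2)=40, f_yy(4)=-56.
Saddle points occur where the two diagonal entries have opposite signs: (-4, 2), (-1, -3), (-1, 4), (1, 2), (2, -3), (2, 4). Count: 6.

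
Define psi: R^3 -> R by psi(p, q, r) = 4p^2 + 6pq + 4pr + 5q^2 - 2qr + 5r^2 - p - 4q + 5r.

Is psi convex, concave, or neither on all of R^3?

convex

psi is quadratic, so its Hessian is the constant matrix H = [[8, 6, 4], [6, 10, -2], [4, -2, 10]].
Leading principal minors: 8, 44, 152.
All positive ⇒ H ≻ 0 ⇒ convex.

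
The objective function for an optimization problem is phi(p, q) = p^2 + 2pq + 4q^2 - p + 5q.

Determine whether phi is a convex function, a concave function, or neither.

phi is quadratic, so its Hessian is the constant matrix H = [[2, 2], [2, 8]].
det(H) = 12, tr(H) = 10.
det(H) > 0 and tr(H) > 0, so H is positive definite everywhere: convex.

convex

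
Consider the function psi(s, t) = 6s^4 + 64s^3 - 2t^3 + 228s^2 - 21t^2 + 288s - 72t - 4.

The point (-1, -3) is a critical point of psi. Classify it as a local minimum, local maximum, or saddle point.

saddle point

The mixed partial ∂²psi/∂s∂t is 0, so the Hessian at any point is diag(psi_ss, psi_tt) = diag(24(3s^2 + 16s + 19), -6(2t + 7)).
At (-1, -3): H = diag(144, -6).
The eigenvalues have opposite signs, so H is indefinite: a saddle point.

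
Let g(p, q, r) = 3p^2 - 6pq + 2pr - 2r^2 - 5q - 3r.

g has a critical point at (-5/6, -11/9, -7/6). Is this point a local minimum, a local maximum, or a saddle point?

The Hessian is constant: H = [[6, -6, 2], [-6, 0, 0], [2, 0, -4]].
Leading principal minors: Δ₁ = 6, Δ₂ = -36, Δ₃ = 144.
The minors fit neither the all-positive nor the alternating-sign pattern, so H is indefinite: a saddle point.

saddle point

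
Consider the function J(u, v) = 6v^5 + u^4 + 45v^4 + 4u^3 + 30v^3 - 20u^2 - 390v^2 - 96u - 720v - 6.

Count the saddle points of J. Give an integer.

6

J separates as a function of u plus a function of v, so ∇J=0 decouples.
∂J/∂u = 4(u - 3)(u + 2)(u + 4) = 0 at u ∈ {-4, -2, 3}; ∂J/∂v = 30(v - 2)(v + 1)(v + 3)(v + 4) = 0 at v ∈ {-4, -3, -1, 2}.
The Hessian is diagonal: diag(J_uu, J_vv). Second derivatives: J_uu(-4)=56, J_uu(-2)=-40, J_uu(3)=140; J_vv(-4)=-540, J_vv(-3)=300, J_vv(-1)=-540, J_vv(2)=2700.
Saddle points occur where the two diagonal entries have opposite signs: (-4, -4), (-4, -1), (-2, -3), (-2, 2), (3, -4), (3, -1). Count: 6.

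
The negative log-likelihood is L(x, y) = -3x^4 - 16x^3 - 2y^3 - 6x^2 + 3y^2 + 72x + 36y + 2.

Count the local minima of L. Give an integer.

1

L separates as a function of x plus a function of y, so ∇L=0 decouples.
∂L/∂x = -12(x - 1)(x + 2)(x + 3) = 0 at x ∈ {-3, -2, 1}; ∂L/∂y = -6(y - 3)(y + 2) = 0 at y ∈ {-2, 3}.
The Hessian is diagonal: diag(L_xx, L_yy). Second derivatives: L_xx(-3)=-48, L_xx(-2)=36, L_xx(1)=-144; L_yy(-2)=30, L_yy(3)=-30.
Local minima occur where both diagonal entries positive: (-2, -2). Count: 1.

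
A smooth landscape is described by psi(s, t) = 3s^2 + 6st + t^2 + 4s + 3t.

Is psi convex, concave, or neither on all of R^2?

psi is quadratic, so its Hessian is the constant matrix H = [[6, 6], [6, 2]].
det(H) = -24, tr(H) = 8.
det(H) < 0, so H is indefinite: neither convex nor concave.

neither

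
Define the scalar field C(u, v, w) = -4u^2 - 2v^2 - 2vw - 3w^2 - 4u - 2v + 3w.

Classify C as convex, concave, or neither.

C is quadratic, so its Hessian is the constant matrix H = [[-8, 0, 0], [0, -4, -2], [0, -2, -6]].
Leading principal minors: -8, 32, -160.
Signs alternate −, +, − ⇒ H ≺ 0 ⇒ concave.

concave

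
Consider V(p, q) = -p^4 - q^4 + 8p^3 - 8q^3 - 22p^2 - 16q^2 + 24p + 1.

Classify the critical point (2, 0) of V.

saddle point

The mixed partial ∂²V/∂p∂q is 0, so the Hessian at any point is diag(V_pp, V_qq) = diag(4(-3p^2 + 12p - 11), -4(3q^2 + 12q + 8)).
At (2, 0): H = diag(4, -32).
The eigenvalues have opposite signs, so H is indefinite: a saddle point.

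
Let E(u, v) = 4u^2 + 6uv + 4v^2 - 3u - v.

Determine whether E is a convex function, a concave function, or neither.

E is quadratic, so its Hessian is the constant matrix H = [[8, 6], [6, 8]].
det(H) = 28, tr(H) = 16.
det(H) > 0 and tr(H) > 0, so H is positive definite everywhere: convex.

convex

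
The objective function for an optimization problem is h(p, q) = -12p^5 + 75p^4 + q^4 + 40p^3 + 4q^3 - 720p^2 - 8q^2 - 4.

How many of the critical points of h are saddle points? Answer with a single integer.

6

h separates as a function of p plus a function of q, so ∇h=0 decouples.
∂h/∂p = -60p(p - 4)(p - 3)(p + 2) = 0 at p ∈ {-2, 0, 3, 4}; ∂h/∂q = 4q(q - 1)(q + 4) = 0 at q ∈ {-4, 0, 1}.
The Hessian is diagonal: diag(h_pp, h_qq). Second derivatives: h_pp(-2)=3600, h_pp(0)=-1440, h_pp(3)=900, h_pp(4)=-1440; h_qq(-4)=80, h_qq(0)=-16, h_qq(1)=20.
Saddle points occur where the two diagonal entries have opposite signs: (-2, 0), (0, -4), (0, 1), (3, 0), (4, -4), (4, 1). Count: 6.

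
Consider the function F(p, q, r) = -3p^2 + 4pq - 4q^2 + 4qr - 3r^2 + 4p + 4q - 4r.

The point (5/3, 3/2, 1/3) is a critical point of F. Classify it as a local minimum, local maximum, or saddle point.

local maximum

The Hessian is constant: H = [[-6, 4, 0], [4, -8, 4], [0, 4, -6]].
Leading principal minors: Δ₁ = -6, Δ₂ = 32, Δ₃ = -96.
The minors alternate sign starting negative (−, +, −), so H is negative definite: a local maximum.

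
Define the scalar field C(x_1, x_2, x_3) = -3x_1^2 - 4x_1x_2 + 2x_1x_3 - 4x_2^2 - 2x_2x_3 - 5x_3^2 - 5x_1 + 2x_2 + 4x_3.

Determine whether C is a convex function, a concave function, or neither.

concave

C is quadratic, so its Hessian is the constant matrix H = [[-6, -4, 2], [-4, -8, -2], [2, -2, -10]].
Leading principal minors: -6, 32, -232.
Signs alternate −, +, − ⇒ H ≺ 0 ⇒ concave.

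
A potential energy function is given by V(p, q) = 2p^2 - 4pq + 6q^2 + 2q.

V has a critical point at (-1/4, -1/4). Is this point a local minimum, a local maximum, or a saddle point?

local minimum

The Hessian of V is constant: H = [[4, -4], [-4, 12]].
det(H) = 4·12 − (-4)² = 32.
det(H) > 0 and tr(H) = 16 > 0, so H is positive definite and the point is a local minimum.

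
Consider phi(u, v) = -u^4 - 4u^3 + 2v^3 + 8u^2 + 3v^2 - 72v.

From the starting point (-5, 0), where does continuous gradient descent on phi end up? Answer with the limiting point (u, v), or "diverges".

diverges

phi is separable, so gradient descent decouples: u follows -∂phi/∂u, v follows -∂phi/∂v.
∂phi/∂u = -4u(u - 1)(u + 4); at u=-5 this is 120, so u decreases.
∂phi/∂v = 6(v - 3)(v + 4); at v=0 this is -72, so v increases.
The u-coordinate has no critical point in that direction and runs off to infinity.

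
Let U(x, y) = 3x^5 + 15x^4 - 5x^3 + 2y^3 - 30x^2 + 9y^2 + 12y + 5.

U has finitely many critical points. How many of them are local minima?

U separates as a function of x plus a function of y, so ∇U=0 decouples.
∂U/∂x = 15x(x - 1)(x + 1)(x + 4) = 0 at x ∈ {-4, -1, 0, 1}; ∂U/∂y = 6(y + 1)(y + 2) = 0 at y ∈ {-2, -1}.
The Hessian is diagonal: diag(U_xx, U_yy). Second derivatives: U_xx(-4)=-900, U_xx(-1)=90, U_xx(0)=-60, U_xx(1)=150; U_yy(-2)=-6, U_yy(-1)=6.
Local minima occur where both diagonal entries positive: (-1, -1), (1, -1). Count: 2.

2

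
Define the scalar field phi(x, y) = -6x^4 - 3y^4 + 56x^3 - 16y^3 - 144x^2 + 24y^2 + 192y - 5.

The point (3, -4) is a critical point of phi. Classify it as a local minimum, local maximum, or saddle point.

The mixed partial ∂²phi/∂x∂y is 0, so the Hessian at any point is diag(phi_xx, phi_yy) = diag(24(-3x^2 + 14x - 12), 12(-3y^2 - 8y + 4)).
At (3, -4): H = diag(72, -144).
The eigenvalues have opposite signs, so H is indefinite: a saddle point.

saddle point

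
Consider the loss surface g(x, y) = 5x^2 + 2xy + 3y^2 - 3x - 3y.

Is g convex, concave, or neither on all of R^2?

g is quadratic, so its Hessian is the constant matrix H = [[10, 2], [2, 6]].
det(H) = 56, tr(H) = 16.
det(H) > 0 and tr(H) > 0, so H is positive definite everywhere: convex.

convex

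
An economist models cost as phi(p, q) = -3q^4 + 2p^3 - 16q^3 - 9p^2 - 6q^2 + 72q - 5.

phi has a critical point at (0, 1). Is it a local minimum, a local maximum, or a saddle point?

local maximum

The mixed partial ∂²phi/∂p∂q is 0, so the Hessian at any point is diag(phi_pp, phi_qq) = diag(6(2p - 3), -12(3q^2 + 8q + 1)).
At (0, 1): H = diag(-18, -144).
Both eigenvalues are negative, so H is negative definite: a local maximum.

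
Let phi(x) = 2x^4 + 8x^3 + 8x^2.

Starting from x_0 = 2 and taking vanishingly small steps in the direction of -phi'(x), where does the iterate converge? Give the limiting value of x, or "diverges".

phi'(x) = 8x(x + 1)(x + 2), so phi'(2) = 192.
Gradient descent moves in the -phi' direction, i.e. x is decreasing.
The nearest critical point in that direction is x = 0, where phi'' = 16 > 0 (a local minimum). The iterate converges there.

0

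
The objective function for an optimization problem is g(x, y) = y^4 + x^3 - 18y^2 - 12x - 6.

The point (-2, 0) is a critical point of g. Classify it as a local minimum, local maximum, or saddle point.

local maximum

The mixed partial ∂²g/∂x∂y is 0, so the Hessian at any point is diag(g_xx, g_yy) = diag(6x, 12(y^2 - 3)).
At (-2, 0): H = diag(-12, -36).
Both eigenvalues are negative, so H is negative definite: a local maximum.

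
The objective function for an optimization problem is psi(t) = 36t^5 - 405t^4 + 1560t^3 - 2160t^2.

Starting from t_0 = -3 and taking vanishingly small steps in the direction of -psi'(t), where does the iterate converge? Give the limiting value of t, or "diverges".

diverges

psi'(t) = 180t(t - 4)(t - 3)(t - 2), so psi'(-3) = 113400.
Gradient descent moves in the -psi' direction, i.e. t is decreasing.
There is no critical point below t=-3, and psi' keeps the same sign, so the iterate runs off to −∞.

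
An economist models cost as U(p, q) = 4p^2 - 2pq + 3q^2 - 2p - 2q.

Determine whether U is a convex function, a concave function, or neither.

U is quadratic, so its Hessian is the constant matrix H = [[8, -2], [-2, 6]].
det(H) = 44, tr(H) = 14.
det(H) > 0 and tr(H) > 0, so H is positive definite everywhere: convex.

convex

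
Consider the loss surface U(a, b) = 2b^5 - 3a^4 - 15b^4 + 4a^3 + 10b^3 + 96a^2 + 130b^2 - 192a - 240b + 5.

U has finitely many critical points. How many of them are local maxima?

U separates as a function of a plus a function of b, so ∇U=0 decouples.
∂U/∂a = -12(a - 4)(a - 1)(a + 4) = 0 at a ∈ {-4, 1, 4}; ∂U/∂b = 10(b - 4)(b - 3)(b - 1)(b + 2) = 0 at b ∈ {-2, 1, 3, 4}.
The Hessian is diagonal: diag(U_aa, U_bb). Second derivatives: U_aa(-4)=-480, U_aa(1)=180, U_aa(4)=-288; U_bb(-2)=-900, U_bb(1)=180, U_bb(3)=-100, U_bb(4)=180.
Local maxima occur where both diagonal entries negative: (-4, -2), (-4, 3), (4, -2), (4, 3). Count: 4.

4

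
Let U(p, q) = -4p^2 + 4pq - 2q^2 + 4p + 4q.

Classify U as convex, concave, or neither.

U is quadratic, so its Hessian is the constant matrix H = [[-8, 4], [4, -4]].
det(H) = 16, tr(H) = -12.
det(H) > 0 and tr(H) < 0, so H is negative definite everywhere: concave.

concave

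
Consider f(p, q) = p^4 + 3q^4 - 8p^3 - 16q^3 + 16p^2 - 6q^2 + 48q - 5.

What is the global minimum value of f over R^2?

f(p,q) separates as A(p) + B(q) − 5, so its minimum is min A + min B − 5.
A'(p) = 4p(p - 4)(p - 2) vanishes at p ∈ {0, 2, 4}; B'(q) = 12(q - 4)(q - 1)(q + 1) vanishes at q ∈ {-1, 1, 4}.
Local minima of A (where A''>0): A(0)=0, A(4)=0. Local minima of B: B(-1)=-35, B(4)=-160.
So the global minimum of f is A(0) + B(4) − 5 = 0 − 160 − 5 = -165, attained at (0, 4).

-165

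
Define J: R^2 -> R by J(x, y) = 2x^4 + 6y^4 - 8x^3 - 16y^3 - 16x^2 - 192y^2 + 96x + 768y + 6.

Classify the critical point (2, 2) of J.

The mixed partial ∂²J/∂x∂y is 0, so the Hessian at any point is diag(J_xx, J_yy) = diag(8(3x^2 - 6x - 4), 24(3y^2 - 4y - 16)).
At (2, 2): H = diag(-32, -288).
Both eigenvalues are negative, so H is negative definite: a local maximum.

local maximum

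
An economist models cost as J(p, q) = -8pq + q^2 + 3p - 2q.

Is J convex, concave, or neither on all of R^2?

J is quadratic, so its Hessian is the constant matrix H = [[0, -8], [-8, 2]].
det(H) = -64, tr(H) = 2.
det(H) < 0, so H is indefinite: neither convex nor concave.

neither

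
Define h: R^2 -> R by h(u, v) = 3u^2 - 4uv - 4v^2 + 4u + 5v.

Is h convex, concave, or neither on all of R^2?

neither

h is quadratic, so its Hessian is the constant matrix H = [[6, -4], [-4, -8]].
det(H) = -64, tr(H) = -2.
det(H) < 0, so H is indefinite: neither convex nor concave.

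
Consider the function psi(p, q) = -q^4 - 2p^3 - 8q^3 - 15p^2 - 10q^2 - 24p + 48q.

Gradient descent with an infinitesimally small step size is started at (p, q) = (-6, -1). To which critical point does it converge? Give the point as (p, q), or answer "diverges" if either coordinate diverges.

psi is separable, so gradient descent decouples: p follows -∂psi/∂p, q follows -∂psi/∂q.
∂psi/∂p = -6(p + 1)(p + 4); at p=-6 this is -60, so p increases.
∂psi/∂q = -4(q - 1)(q + 3)(q + 4); at q=-1 this is 48, so q decreases.
p converges to its nearest critical value -4 (a local min of the p-part); q converges to -3. The iterate converges to (-4, -3).

(-4, -3)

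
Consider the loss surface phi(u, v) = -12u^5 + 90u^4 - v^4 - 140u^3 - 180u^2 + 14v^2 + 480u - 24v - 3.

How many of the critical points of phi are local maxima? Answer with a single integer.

4

phi separates as a function of u plus a function of v, so ∇phi=0 decouples.
∂phi/∂u = -60(u - 4)(u - 2)(u - 1)(u + 1) = 0 at u ∈ {-1, 1, 2, 4}; ∂phi/∂v = -4(v - 2)(v - 1)(v + 3) = 0 at v ∈ {-3, 1, 2}.
The Hessian is diagonal: diag(phi_uu, phi_vv). Second derivatives: phi_uu(-1)=1800, phi_uu(1)=-360, phi_uu(2)=360, phi_uu(4)=-1800; phi_vv(-3)=-80, phi_vv(1)=16, phi_vv(2)=-20.
Local maxima occur where both diagonal entries negative: (1, -3), (1, 2), (4, -3), (4, 2). Count: 4.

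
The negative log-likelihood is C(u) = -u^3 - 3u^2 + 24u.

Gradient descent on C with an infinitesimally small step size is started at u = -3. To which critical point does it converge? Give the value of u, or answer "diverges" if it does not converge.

C'(u) = -3(u - 2)(u + 4), so C'(-3) = 15.
Gradient descent moves in the -C' direction, i.e. u is decreasing.
The nearest critical point in that direction is u = -4, where C'' = 18 > 0 (a local minimum). The iterate converges there.

-4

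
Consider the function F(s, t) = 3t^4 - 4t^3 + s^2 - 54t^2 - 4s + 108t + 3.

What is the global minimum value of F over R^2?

-460

F(s,t) separates as P(s) + Q(t) + 3, so its minimum is min P + min Q + 3.
P'(s) = 2s - 4 vanishes at s ∈ {2}; Q'(t) = 12(t - 3)(t - 1)(t + 3) vanishes at t ∈ {-3, 1, 3}.
Local minima of P (where P''>0): P(2)=-4. Local minima of Q: Q(-3)=-459, Q(3)=-27.
So the global minimum of F is P(2) + Q(-3) + 3 = -4 − 459 + 3 = -460, attained at (2, -3).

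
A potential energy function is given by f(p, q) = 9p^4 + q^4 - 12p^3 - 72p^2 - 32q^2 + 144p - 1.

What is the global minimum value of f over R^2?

f(p,q) separates as A(p) + B(q) − 1, so its minimum is min A + min B − 1.
A'(p) = 36(p - 2)(p - 1)(p + 2) vanishes at p ∈ {-2, 1, 2}; B'(q) = 4q(q - 4)(q + 4) vanishes at q ∈ {-4, 0, 4}.
Local minima of A (where A''>0): A(-2)=-336, A(2)=48. Local minima of B: B(-4)=-256, B(4)=-256.
So the global minimum of f is A(-2) + B(-4) − 1 = -336 − 256 − 1 = -593, attained at (-2, -4).

-593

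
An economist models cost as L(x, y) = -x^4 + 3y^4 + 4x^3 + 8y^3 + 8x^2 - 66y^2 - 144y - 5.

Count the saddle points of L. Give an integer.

5

L separates as a function of x plus a function of y, so ∇L=0 decouples.
∂L/∂x = -4x(x - 4)(x + 1) = 0 at x ∈ {-1, 0, 4}; ∂L/∂y = 12(y - 3)(y + 1)(y + 4) = 0 at y ∈ {-4, -1, 3}.
The Hessian is diagonal: diag(L_xx, L_yy). Second derivatives: L_xx(-1)=-20, L_xx(0)=16, L_xx(4)=-80; L_yy(-4)=252, L_yy(-1)=-144, L_yy(3)=336.
Saddle points occur where the two diagonal entries have opposite signs: (-1, -4), (-1, 3), (0, -1), (4, -4), (4, 3). Count: 5.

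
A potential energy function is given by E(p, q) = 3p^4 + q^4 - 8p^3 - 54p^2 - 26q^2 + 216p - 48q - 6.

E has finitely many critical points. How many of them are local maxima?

1

E separates as a function of p plus a function of q, so ∇E=0 decouples.
∂E/∂p = 12(p - 3)(p - 2)(p + 3) = 0 at p ∈ {-3, 2, 3}; ∂E/∂q = 4(q - 4)(q + 1)(q + 3) = 0 at q ∈ {-3, -1, 4}.
The Hessian is diagonal: diag(E_pp, E_qq). Second derivatives: E_pp(-3)=360, E_pp(2)=-60, E_pp(3)=72; E_qq(-3)=56, E_qq(-1)=-40, E_qq(4)=140.
Local maxima occur where both diagonal entries negative: (2, -1). Count: 1.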